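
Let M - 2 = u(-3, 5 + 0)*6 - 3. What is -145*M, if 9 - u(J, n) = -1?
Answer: -8555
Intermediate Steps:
u(J, n) = 10 (u(J, n) = 9 - 1*(-1) = 9 + 1 = 10)
M = 59 (M = 2 + (10*6 - 3) = 2 + (60 - 3) = 2 + 57 = 59)
-145*M = -145*59 = -8555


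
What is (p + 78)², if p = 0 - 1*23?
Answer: 3025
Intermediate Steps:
p = -23 (p = 0 - 23 = -23)
(p + 78)² = (-23 + 78)² = 55² = 3025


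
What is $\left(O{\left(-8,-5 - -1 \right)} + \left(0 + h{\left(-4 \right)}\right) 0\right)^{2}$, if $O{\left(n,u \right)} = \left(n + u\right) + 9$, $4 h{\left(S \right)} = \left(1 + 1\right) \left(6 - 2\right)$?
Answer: $9$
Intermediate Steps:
$h{\left(S \right)} = 2$ ($h{\left(S \right)} = \frac{\left(1 + 1\right) \left(6 - 2\right)}{4} = \frac{2 \cdot 4}{4} = \frac{1}{4} \cdot 8 = 2$)
$O{\left(n,u \right)} = 9 + n + u$
$\left(O{\left(-8,-5 - -1 \right)} + \left(0 + h{\left(-4 \right)}\right) 0\right)^{2} = \left(\left(9 - 8 - 4\right) + \left(0 + 2\right) 0\right)^{2} = \left(\left(9 - 8 + \left(-5 + 1\right)\right) + 2 \cdot 0\right)^{2} = \left(\left(9 - 8 - 4\right) + 0\right)^{2} = \left(-3 + 0\right)^{2} = \left(-3\right)^{2} = 9$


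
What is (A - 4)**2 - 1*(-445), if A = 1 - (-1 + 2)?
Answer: 461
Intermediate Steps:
A = 0 (A = 1 - 1*1 = 1 - 1 = 0)
(A - 4)**2 - 1*(-445) = (0 - 4)**2 - 1*(-445) = (-4)**2 + 445 = 16 + 445 = 461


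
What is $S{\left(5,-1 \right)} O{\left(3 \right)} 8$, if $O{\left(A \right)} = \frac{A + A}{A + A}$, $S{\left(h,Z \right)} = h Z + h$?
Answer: $0$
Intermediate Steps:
$S{\left(h,Z \right)} = h + Z h$ ($S{\left(h,Z \right)} = Z h + h = h + Z h$)
$O{\left(A \right)} = 1$ ($O{\left(A \right)} = \frac{2 A}{2 A} = 2 A \frac{1}{2 A} = 1$)
$S{\left(5,-1 \right)} O{\left(3 \right)} 8 = 5 \left(1 - 1\right) 1 \cdot 8 = 5 \cdot 0 \cdot 1 \cdot 8 = 0 \cdot 1 \cdot 8 = 0 \cdot 8 = 0$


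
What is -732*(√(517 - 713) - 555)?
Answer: 406260 - 10248*I ≈ 4.0626e+5 - 10248.0*I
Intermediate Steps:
-732*(√(517 - 713) - 555) = -732*(√(-196) - 555) = -732*(14*I - 555) = -732*(-555 + 14*I) = 406260 - 10248*I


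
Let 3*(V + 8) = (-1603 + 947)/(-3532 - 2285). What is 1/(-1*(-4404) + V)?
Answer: 17451/76715252 ≈ 0.00022748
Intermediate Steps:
V = -138952/17451 (V = -8 + ((-1603 + 947)/(-3532 - 2285))/3 = -8 + (-656/(-5817))/3 = -8 + (-656*(-1/5817))/3 = -8 + (⅓)*(656/5817) = -8 + 656/17451 = -138952/17451 ≈ -7.9624)
1/(-1*(-4404) + V) = 1/(-1*(-4404) - 138952/17451) = 1/(4404 - 138952/17451) = 1/(76715252/17451) = 17451/76715252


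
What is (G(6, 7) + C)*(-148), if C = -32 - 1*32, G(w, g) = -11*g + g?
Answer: 19832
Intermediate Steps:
G(w, g) = -10*g
C = -64 (C = -32 - 32 = -64)
(G(6, 7) + C)*(-148) = (-10*7 - 64)*(-148) = (-70 - 64)*(-148) = -134*(-148) = 19832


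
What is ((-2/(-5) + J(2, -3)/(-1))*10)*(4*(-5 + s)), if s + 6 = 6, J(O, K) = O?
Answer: 320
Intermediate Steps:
s = 0 (s = -6 + 6 = 0)
((-2/(-5) + J(2, -3)/(-1))*10)*(4*(-5 + s)) = ((-2/(-5) + 2/(-1))*10)*(4*(-5 + 0)) = ((-2*(-⅕) + 2*(-1))*10)*(4*(-5)) = ((⅖ - 2)*10)*(-20) = -8/5*10*(-20) = -16*(-20) = 320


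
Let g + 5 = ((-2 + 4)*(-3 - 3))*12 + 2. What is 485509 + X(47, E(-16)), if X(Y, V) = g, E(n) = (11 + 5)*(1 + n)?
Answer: 485362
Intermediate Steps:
g = -147 (g = -5 + (((-2 + 4)*(-3 - 3))*12 + 2) = -5 + ((2*(-6))*12 + 2) = -5 + (-12*12 + 2) = -5 + (-144 + 2) = -5 - 142 = -147)
E(n) = 16 + 16*n (E(n) = 16*(1 + n) = 16 + 16*n)
X(Y, V) = -147
485509 + X(47, E(-16)) = 485509 - 147 = 485362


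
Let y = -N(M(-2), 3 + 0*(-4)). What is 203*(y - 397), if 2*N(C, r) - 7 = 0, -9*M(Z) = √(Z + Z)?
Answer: -162603/2 ≈ -81302.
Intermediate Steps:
M(Z) = -√2*√Z/9 (M(Z) = -√(Z + Z)/9 = -√2*√Z/9)
N(C, r) = 7/2 (N(C, r) = 7/2 + (½)*0 = 7/2 + 0 = 7/2)
y = -7/2 (y = -1*7/2 = -7/2 ≈ -3.5000)
203*(y - 397) = 203*(-7/2 - 397) = 203*(-801/2) = -162603/2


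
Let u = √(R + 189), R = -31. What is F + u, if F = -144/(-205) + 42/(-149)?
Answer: 12846/30545 + √158 ≈ 12.990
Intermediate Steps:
u = √158 (u = √(-31 + 189) = √158 ≈ 12.570)
F = 12846/30545 (F = -144*(-1/205) + 42*(-1/149) = 144/205 - 42/149 = 12846/30545 ≈ 0.42056)
F + u = 12846/30545 + √158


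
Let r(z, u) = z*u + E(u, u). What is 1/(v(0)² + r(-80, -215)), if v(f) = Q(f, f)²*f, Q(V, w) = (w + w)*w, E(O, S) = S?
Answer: 1/16985 ≈ 5.8875e-5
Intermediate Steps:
r(z, u) = u + u*z (r(z, u) = z*u + u = u*z + u = u + u*z)
Q(V, w) = 2*w² (Q(V, w) = (2*w)*w = 2*w²)
v(f) = 4*f⁵ (v(f) = (2*f²)²*f = (4*f⁴)*f = 4*f⁵)
1/(v(0)² + r(-80, -215)) = 1/((4*0⁵)² - 215*(1 - 80)) = 1/((4*0)² - 215*(-79)) = 1/(0² + 16985) = 1/(0 + 16985) = 1/16985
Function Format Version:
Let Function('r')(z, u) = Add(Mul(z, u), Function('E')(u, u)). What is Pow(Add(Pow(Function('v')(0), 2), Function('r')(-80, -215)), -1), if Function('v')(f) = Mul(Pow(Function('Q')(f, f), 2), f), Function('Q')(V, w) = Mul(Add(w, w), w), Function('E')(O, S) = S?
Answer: Rational(1, 16985) ≈ 5.8875e-5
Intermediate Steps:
Function('r')(z, u) = Add(u, Mul(u, z)) (Function('r')(z, u) = Add(Mul(z, u), u) = Add(Mul(u, z), u) = Add(u, Mul(u, z)))
Function('Q')(V, w) = Mul(2, Pow(w, 2)) (Function('Q')(V, w) = Mul(Mul(2, w), w) = Mul(2, Pow(w, 2)))
Function('v')(f) = Mul(4, Pow(f, 5)) (Function('v')(f) = Mul(Pow(Mul(2, Pow(f, 2)), 2), f) = Mul(Mul(4, Pow(f, 4)), f) = Mul(4, Pow(f, 5)))
Pow(Add(Pow(Function('v')(0), 2), Function('r')(-80, -215)), -1) = Pow(Add(Pow(Mul(4, Pow(0, 5)), 2), Mul(-215, Add(1, -80))), -1) = Pow(Add(Pow(Mul(4, 0), 2), Mul(-215, -79)), -1) = Pow(Add(Pow(0, 2), 16985), -1) = Pow(Add(0, 16985), -1) = Pow(16985, -1) = Rational(1, 16985)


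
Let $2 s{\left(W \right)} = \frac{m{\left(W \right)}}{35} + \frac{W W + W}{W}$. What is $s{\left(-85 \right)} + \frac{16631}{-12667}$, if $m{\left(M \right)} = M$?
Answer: $- \frac{7896369}{177338} \approx -44.527$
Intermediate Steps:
$s{\left(W \right)} = \frac{W}{70} + \frac{W + W^{2}}{2 W}$ ($s{\left(W \right)} = \frac{\frac{W}{35} + \frac{W W + W}{W}}{2} = \frac{W \frac{1}{35} + \frac{W^{2} + W}{W}}{2} = \frac{\frac{W}{35} + \frac{W + W^{2}}{W}}{2} = \frac{W}{70} + \frac{W + W^{2}}{2 W}$)
$s{\left(-85 \right)} + \frac{16631}{-12667} = \left(\frac{1}{2} + \frac{18}{35} \left(-85\right)\right) + \frac{16631}{-12667} = \left(\frac{1}{2} - \frac{306}{7}\right) + 16631 \left(- \frac{1}{12667}\right) = - \frac{605}{14} - \frac{16631}{12667} = - \frac{7896369}{177338}$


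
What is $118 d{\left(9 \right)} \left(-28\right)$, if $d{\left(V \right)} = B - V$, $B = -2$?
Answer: $36344$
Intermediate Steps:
$d{\left(V \right)} = -2 - V$
$118 d{\left(9 \right)} \left(-28\right) = 118 \left(-2 - 9\right) \left(-28\right) = 118 \left(-11\right) \left(-28\right) = \left(-1298\right) \left(-28\right) = 36344$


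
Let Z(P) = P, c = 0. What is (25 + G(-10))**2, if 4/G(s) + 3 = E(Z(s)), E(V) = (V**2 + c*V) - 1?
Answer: 361201/576 ≈ 627.08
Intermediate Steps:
E(V) = -1 + V**2 (E(V) = (V**2 + 0*V) - 1 = (V**2 + 0) - 1 = V**2 - 1 = -1 + V**2)
G(s) = 4/(-4 + s**2) (G(s) = 4/(-3 + (-1 + s**2)) = 4/(-4 + s**2))
(25 + G(-10))**2 = (25 + 4/(-4 + (-10)**2))**2 = (25 + 4/(-4 + 100))**2 = (25 + 4/96)**2 = (25 + 4*(1/96))**2 = (25 + 1/24)**2 = (601/24)**2 = 361201/576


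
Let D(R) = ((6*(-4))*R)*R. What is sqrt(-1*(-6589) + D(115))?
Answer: I*sqrt(310811) ≈ 557.5*I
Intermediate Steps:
D(R) = -24*R**2 (D(R) = (-24*R)*R = -24*R**2)
sqrt(-1*(-6589) + D(115)) = sqrt(-1*(-6589) - 24*115**2) = sqrt(6589 - 24*13225) = sqrt(6589 - 317400) = sqrt(-310811) = I*sqrt(310811)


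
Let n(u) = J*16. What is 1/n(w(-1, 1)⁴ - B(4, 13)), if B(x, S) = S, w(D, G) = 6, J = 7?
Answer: 1/112 ≈ 0.0089286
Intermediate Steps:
n(u) = 112 (n(u) = 7*16 = 112)
1/n(w(-1, 1)⁴ - B(4, 13)) = 1/112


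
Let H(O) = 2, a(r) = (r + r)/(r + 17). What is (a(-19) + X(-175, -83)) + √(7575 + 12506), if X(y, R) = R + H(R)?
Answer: -62 + √20081 ≈ 79.707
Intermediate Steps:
a(r) = 2*r/(17 + r) (a(r) = (2*r)/(17 + r) = 2*r/(17 + r))
X(y, R) = 2 + R (X(y, R) = R + 2 = 2 + R)
(a(-19) + X(-175, -83)) + √(7575 + 12506) = (2*(-19)/(17 - 19) + (2 - 83)) + √(7575 + 12506) = (2*(-19)/(-2) - 81) + √20081 = (2*(-19)*(-½) - 81) + √20081 = (19 - 81) + √20081 = -62 + √20081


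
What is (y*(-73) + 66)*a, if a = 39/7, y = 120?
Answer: -48438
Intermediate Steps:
a = 39/7 (a = 39*(1/7) = 39/7 ≈ 5.5714)
(y*(-73) + 66)*a = (120*(-73) + 66)*(39/7) = (-8760 + 66)*(39/7) = -8694*39/7 = -48438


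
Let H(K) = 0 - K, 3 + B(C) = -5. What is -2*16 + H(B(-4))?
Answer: -24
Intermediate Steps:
B(C) = -8 (B(C) = -3 - 5 = -8)
H(K) = -K
-2*16 + H(B(-4)) = -2*16 - 1*(-8) = -32 + 8 = -24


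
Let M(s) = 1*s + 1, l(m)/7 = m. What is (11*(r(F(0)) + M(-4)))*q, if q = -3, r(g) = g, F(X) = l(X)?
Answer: 99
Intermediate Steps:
l(m) = 7*m
F(X) = 7*X
M(s) = 1 + s (M(s) = s + 1 = 1 + s)
(11*(r(F(0)) + M(-4)))*q = (11*(7*0 + (1 - 4)))*(-3) = (11*(0 - 3))*(-3) = (11*(-3))*(-3) = -33*(-3) = 99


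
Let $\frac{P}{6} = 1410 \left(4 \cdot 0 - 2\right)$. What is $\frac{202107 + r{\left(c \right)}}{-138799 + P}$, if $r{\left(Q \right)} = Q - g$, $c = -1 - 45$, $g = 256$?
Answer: $- \frac{201805}{155719} \approx -1.296$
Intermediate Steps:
$c = -46$ ($c = -1 - 45 = -46$)
$r{\left(Q \right)} = -256 + Q$ ($r{\left(Q \right)} = Q - 256 = -256 + Q$)
$P = -16920$ ($P = 6 \cdot 1410 \left(4 \cdot 0 - 2\right) = 6 \cdot 1410 \left(0 - 2\right) = 6 \cdot 1410 \left(-2\right) = 6 \left(-2820\right) = -16920$)
$\frac{202107 + r{\left(c \right)}}{-138799 + P} = \frac{202107 - 302}{-138799 - 16920} = \frac{202107 - 302}{-155719} = 201805 \left(- \frac{1}{155719}\right) = - \frac{201805}{155719}$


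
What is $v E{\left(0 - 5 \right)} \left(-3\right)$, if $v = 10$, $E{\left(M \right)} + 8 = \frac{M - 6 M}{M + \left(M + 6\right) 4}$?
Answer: $990$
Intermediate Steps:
$E{\left(M \right)} = -8 - \frac{5 M}{24 + 5 M}$ ($E{\left(M \right)} = -8 + \frac{M - 6 M}{M + \left(M + 6\right) 4} = -8 + \frac{\left(-5\right) M}{M + \left(6 + M\right) 4} = -8 + \frac{\left(-5\right) M}{M + \left(24 + 4 M\right)} = -8 + \frac{\left(-5\right) M}{24 + 5 M} = -8 - \frac{5 M}{24 + 5 M}$)
$v E{\left(0 - 5 \right)} \left(-3\right) = 10 \frac{3 \left(-64 - 15 \left(0 - 5\right)\right)}{24 + 5 \left(0 - 5\right)} \left(-3\right) = 10 \frac{3 \left(-64 - -75\right)}{24 + 5 \left(-5\right)} \left(-3\right) = 10 \frac{3 \left(-64 + 75\right)}{24 - 25} \left(-3\right) = 10 \cdot 3 \frac{1}{-1} \cdot 11 \left(-3\right) = 10 \cdot 3 \left(-1\right) 11 \left(-3\right) = 10 \left(-33\right) \left(-3\right) = \left(-330\right) \left(-3\right) = 990$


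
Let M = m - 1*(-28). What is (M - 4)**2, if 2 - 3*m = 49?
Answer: 625/9 ≈ 69.444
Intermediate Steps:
m = -47/3 (m = 2/3 - 1/3*49 = 2/3 - 49/3 = -47/3 ≈ -15.667)
M = 37/3 (M = -47/3 - 1*(-28) = -47/3 + 28 = 37/3 ≈ 12.333)
(M - 4)**2 = (37/3 - 4)**2 = (25/3)**2 = 625/9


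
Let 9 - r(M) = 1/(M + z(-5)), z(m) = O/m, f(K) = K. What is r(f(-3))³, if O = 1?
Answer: 3307949/4096 ≈ 807.60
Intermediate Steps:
z(m) = 1/m
r(M) = 9 - 1/(-⅕ + M) (r(M) = 9 - 1/(M + 1/(-5)) = 9 - 1/(M - ⅕) = 9 - 1/(-⅕ + M))
r(f(-3))³ = ((-14 + 45*(-3))/(-1 + 5*(-3)))³ = ((-14 - 135)/(-1 - 15))³ = (-149/(-16))³ = (-1/16*(-149))³ = (149/16)³ = 3307949/4096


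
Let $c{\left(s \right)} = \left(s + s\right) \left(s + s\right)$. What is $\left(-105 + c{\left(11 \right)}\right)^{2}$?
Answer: $143641$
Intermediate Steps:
$c{\left(s \right)} = 4 s^{2}$ ($c{\left(s \right)} = 2 s 2 s = 4 s^{2}$)
$\left(-105 + c{\left(11 \right)}\right)^{2} = \left(-105 + 4 \cdot 11^{2}\right)^{2} = \left(-105 + 4 \cdot 121\right)^{2} = \left(-105 + 484\right)^{2} = 379^{2} = 143641$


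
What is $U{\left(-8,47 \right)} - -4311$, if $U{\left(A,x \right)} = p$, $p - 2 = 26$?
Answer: $4339$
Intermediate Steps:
$p = 28$ ($p = 2 + 26 = 28$)
$U{\left(A,x \right)} = 28$
$U{\left(-8,47 \right)} - -4311 = 28 - -4311 = 28 + 4311 = 4339$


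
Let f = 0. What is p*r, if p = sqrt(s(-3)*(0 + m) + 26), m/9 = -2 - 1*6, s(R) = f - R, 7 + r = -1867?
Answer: -1874*I*sqrt(190) ≈ -25831.0*I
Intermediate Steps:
r = -1874 (r = -7 - 1867 = -1874)
s(R) = -R (s(R) = 0 - R = -R)
m = -72 (m = 9*(-2 - 1*6) = 9*(-2 - 6) = 9*(-8) = -72)
p = I*sqrt(190) (p = sqrt((-1*(-3))*(0 - 72) + 26) = sqrt(3*(-72) + 26) = sqrt(-216 + 26) = sqrt(-190) = I*sqrt(190) ≈ 13.784*I)
p*r = (I*sqrt(190))*(-1874) = -1874*I*sqrt(190)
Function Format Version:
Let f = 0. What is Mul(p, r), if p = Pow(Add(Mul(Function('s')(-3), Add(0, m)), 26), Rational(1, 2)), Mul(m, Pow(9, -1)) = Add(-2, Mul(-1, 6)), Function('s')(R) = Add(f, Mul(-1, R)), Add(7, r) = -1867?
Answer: Mul(-1874, I, Pow(190, Rational(1, 2))) ≈ Mul(-25831., I)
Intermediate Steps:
r = -1874 (r = Add(-7, -1867) = -1874)
Function('s')(R) = Mul(-1, R) (Function('s')(R) = Add(0, Mul(-1, R)) = Mul(-1, R))
m = -72 (m = Mul(9, Add(-2, Mul(-1, 6))) = Mul(9, Add(-2, -6)) = Mul(9, -8) = -72)
p = Mul(I, Pow(190, Rational(1, 2))) (p = Pow(Add(Mul(Mul(-1, -3), Add(0, -72)), 26), Rational(1, 2)) = Pow(Add(Mul(3, -72), 26), Rational(1, 2)) = Pow(Add(-216, 26), Rational(1, 2)) = Pow(-190, Rational(1, 2)) = Mul(I, Pow(190, Rational(1, 2))) ≈ Mul(13.784, I))
Mul(p, r) = Mul(Mul(I, Pow(190, Rational(1, 2))), -1874) = Mul(-1874, I, Pow(190, Rational(1, 2)))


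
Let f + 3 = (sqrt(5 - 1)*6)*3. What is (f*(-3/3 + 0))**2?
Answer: 1089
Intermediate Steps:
f = 33 (f = -3 + (sqrt(5 - 1)*6)*3 = -3 + (sqrt(4)*6)*3 = -3 + (2*6)*3 = -3 + 12*3 = -3 + 36 = 33)
(f*(-3/3 + 0))**2 = (33*(-3/3 + 0))**2 = (33*(-3*1/3 + 0))**2 = (33*(-1 + 0))**2 = (33*(-1))**2 = (-33)**2 = 1089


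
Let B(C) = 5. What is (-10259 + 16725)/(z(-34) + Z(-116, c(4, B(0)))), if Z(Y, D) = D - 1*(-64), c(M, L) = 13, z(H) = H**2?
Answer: 6466/1233 ≈ 5.2441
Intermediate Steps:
Z(Y, D) = 64 + D (Z(Y, D) = D + 64 = 64 + D)
(-10259 + 16725)/(z(-34) + Z(-116, c(4, B(0)))) = (-10259 + 16725)/((-34)**2 + (64 + 13)) = 6466/(1156 + 77) = 6466/1233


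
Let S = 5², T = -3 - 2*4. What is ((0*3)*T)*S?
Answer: 0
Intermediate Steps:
T = -11 (T = -3 - 8 = -11)
S = 25
((0*3)*T)*S = ((0*3)*(-11))*25 = (0*(-11))*25 = 0*25 = 0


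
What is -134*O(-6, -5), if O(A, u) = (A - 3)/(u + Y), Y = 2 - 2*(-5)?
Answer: 1206/7 ≈ 172.29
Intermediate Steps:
Y = 12 (Y = 2 + 10 = 12)
O(A, u) = (-3 + A)/(12 + u) (O(A, u) = (A - 3)/(u + 12) = (-3 + A)/(12 + u))
-134*O(-6, -5) = -134*(-3 - 6)/(12 - 5) = -134*(-9)/7 = -134*(-9/7) = 1206/7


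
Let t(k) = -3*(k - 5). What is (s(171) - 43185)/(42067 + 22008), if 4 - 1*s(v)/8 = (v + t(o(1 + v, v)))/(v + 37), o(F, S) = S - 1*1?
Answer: -560827/832975 ≈ -0.67328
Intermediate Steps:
o(F, S) = -1 + S (o(F, S) = S - 1 = -1 + S)
t(k) = 15 - 3*k (t(k) = -3*(-5 + k) = 15 - 3*k)
s(v) = 32 - 8*(18 - 2*v)/(37 + v) (s(v) = 32 - 8*(v + (15 - 3*(-1 + v)))/(v + 37) = 32 - 8*(v + (15 + (3 - 3*v)))/(37 + v) = 32 - 8*(v + (18 - 3*v))/(37 + v) = 32 - 8*(18 - 2*v)/(37 + v))
(s(171) - 43185)/(42067 + 22008) = (16*(65 + 3*171)/(37 + 171) - 43185)/(42067 + 22008) = (16*(65 + 513)/208 - 43185)/64075 = (16*(1/208)*578 - 43185)*(1/64075) = (578/13 - 43185)*(1/64075) = -560827/13*1/64075 = -560827/832975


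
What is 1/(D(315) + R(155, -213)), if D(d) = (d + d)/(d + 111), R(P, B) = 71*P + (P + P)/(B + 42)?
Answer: 12141/133607650 ≈ 9.0871e-5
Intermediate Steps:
R(P, B) = 71*P + 2*P/(42 + B) (R(P, B) = 71*P + (2*P)/(42 + B) = 71*P + 2*P/(42 + B))
D(d) = 2*d/(111 + d) (D(d) = (2*d)/(111 + d) = 2*d/(111 + d))
1/(D(315) + R(155, -213)) = 1/(2*315/(111 + 315) + 155*(2984 + 71*(-213))/(42 - 213)) = 1/(2*315/426 + 155*(2984 - 15123)/(-171)) = 1/(2*315*(1/426) + 155*(-1/171)*(-12139)) = 1/(105/71 + 1881545/171) = 1/(133607650/12141) = 12141/133607650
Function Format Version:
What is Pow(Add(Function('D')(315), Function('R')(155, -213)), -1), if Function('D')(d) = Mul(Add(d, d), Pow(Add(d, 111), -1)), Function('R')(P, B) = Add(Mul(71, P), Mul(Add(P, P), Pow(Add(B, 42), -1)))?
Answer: Rational(12141, 133607650) ≈ 9.0871e-5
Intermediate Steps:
Function('R')(P, B) = Add(Mul(71, P), Mul(2, P, Pow(Add(42, B), -1))) (Function('R')(P, B) = Add(Mul(71, P), Mul(Mul(2, P), Pow(Add(42, B), -1))) = Add(Mul(71, P), Mul(2, P, Pow(Add(42, B), -1))))
Function('D')(d) = Mul(2, d, Pow(Add(111, d), -1)) (Function('D')(d) = Mul(Mul(2, d), Pow(Add(111, d), -1)) = Mul(2, d, Pow(Add(111, d), -1)))
Pow(Add(Function('D')(315), Function('R')(155, -213)), -1) = Pow(Add(Mul(2, 315, Pow(Add(111, 315), -1)), Mul(155, Pow(Add(42, -213), -1), Add(2984, Mul(71, -213)))), -1) = Pow(Add(Mul(2, 315, Pow(426, -1)), Mul(155, Pow(-171, -1), Add(2984, -15123))), -1) = Pow(Add(Mul(2, 315, Rational(1, 426)), Mul(155, Rational(-1, 171), -12139)), -1) = Pow(Add(Rational(105, 71), Rational(1881545, 171)), -1) = Pow(Rational(133607650, 12141), -1) = Rational(12141, 133607650)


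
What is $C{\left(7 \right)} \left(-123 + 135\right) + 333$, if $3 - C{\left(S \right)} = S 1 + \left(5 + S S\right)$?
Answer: $-363$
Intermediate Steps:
$C{\left(S \right)} = -2 - S - S^{2}$ ($C{\left(S \right)} = 3 - \left(S 1 + \left(5 + S S\right)\right) = 3 - \left(S + \left(5 + S^{2}\right)\right) = 3 - \left(5 + S + S^{2}\right) = -2 - S - S^{2}$)
$C{\left(7 \right)} \left(-123 + 135\right) + 333 = \left(-2 - 7 - 7^{2}\right) \left(-123 + 135\right) + 333 = \left(-2 - 7 - 49\right) 12 + 333 = \left(-58\right) 12 + 333 = -696 + 333 = -363$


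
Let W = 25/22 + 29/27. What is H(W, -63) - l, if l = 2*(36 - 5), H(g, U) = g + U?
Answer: -72937/594 ≈ -122.79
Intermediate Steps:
W = 1313/594 (W = 25*(1/22) + 29*(1/27) = 25/22 + 29/27 = 1313/594 ≈ 2.2104)
H(g, U) = U + g
l = 62 (l = 2*31 = 62)
H(W, -63) - l = (-63 + 1313/594) - 1*62 = -36109/594 - 62 = -72937/594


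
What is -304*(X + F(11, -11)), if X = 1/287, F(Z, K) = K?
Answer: 959424/287 ≈ 3342.9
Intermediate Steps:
X = 1/287 ≈ 0.0034843
-304*(X + F(11, -11)) = -304*(1/287 - 11) = -304*(-3156/287) = 959424/287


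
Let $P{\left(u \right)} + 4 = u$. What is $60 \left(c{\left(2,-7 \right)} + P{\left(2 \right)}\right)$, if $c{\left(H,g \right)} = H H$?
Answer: $120$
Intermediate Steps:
$P{\left(u \right)} = -4 + u$
$c{\left(H,g \right)} = H^{2}$
$60 \left(c{\left(2,-7 \right)} + P{\left(2 \right)}\right) = 60 \left(2^{2} + \left(-4 + 2\right)\right) = 60 \left(4 - 2\right) = 60 \cdot 2 = 120$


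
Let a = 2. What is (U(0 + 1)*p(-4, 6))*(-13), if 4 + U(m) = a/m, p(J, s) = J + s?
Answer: 52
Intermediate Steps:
U(m) = -4 + 2/m
(U(0 + 1)*p(-4, 6))*(-13) = ((-4 + 2/(0 + 1))*(-4 + 6))*(-13) = ((-4 + 2/1)*2)*(-13) = ((-4 + 2*1)*2)*(-13) = ((-4 + 2)*2)*(-13) = -2*2*(-13) = -4*(-13) = 52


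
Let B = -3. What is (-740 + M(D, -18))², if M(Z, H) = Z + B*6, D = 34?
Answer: 524176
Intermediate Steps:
M(Z, H) = -18 + Z (M(Z, H) = Z - 3*6 = Z - 18 = -18 + Z)
(-740 + M(D, -18))² = (-740 + (-18 + 34))² = (-740 + 16)² = (-724)² = 524176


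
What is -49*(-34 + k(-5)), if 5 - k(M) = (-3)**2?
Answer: 1862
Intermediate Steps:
k(M) = -4 (k(M) = 5 - 1*(-3)**2 = 5 - 1*9 = 5 - 9 = -4)
-49*(-34 + k(-5)) = -49*(-34 - 4) = -49*(-38) = 1862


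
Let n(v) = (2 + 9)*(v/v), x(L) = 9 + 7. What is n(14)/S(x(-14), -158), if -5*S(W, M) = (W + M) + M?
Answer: 11/60 ≈ 0.18333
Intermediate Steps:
x(L) = 16
n(v) = 11 (n(v) = 11*1 = 11)
S(W, M) = -2*M/5 - W/5 (S(W, M) = -((W + M) + M)/5 = -((M + W) + M)/5 = -(W + 2*M)/5 = -2*M/5 - W/5)
n(14)/S(x(-14), -158) = 11/(-⅖*(-158) - ⅕*16) = 11/(316/5 - 16/5) = 11/60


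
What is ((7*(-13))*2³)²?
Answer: 529984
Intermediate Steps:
((7*(-13))*2³)² = (-91*8)² = (-728)² = 529984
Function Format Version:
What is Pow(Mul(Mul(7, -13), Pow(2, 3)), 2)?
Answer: 529984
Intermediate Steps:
Pow(Mul(Mul(7, -13), Pow(2, 3)), 2) = Pow(Mul(-91, 8), 2) = Pow(-728, 2) = 529984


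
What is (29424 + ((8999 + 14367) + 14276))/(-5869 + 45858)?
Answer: 67066/39989 ≈ 1.6771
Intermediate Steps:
(29424 + ((8999 + 14367) + 14276))/(-5869 + 45858) = (29424 + (23366 + 14276))/39989 = (29424 + 37642)*(1/39989) = 67066*(1/39989) = 67066/39989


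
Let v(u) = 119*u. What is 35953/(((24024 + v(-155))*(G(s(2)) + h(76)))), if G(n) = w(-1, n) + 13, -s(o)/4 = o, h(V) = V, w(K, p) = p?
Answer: 35953/451899 ≈ 0.079560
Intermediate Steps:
s(o) = -4*o
G(n) = 13 + n (G(n) = n + 13 = 13 + n)
35953/(((24024 + v(-155))*(G(s(2)) + h(76)))) = 35953/(((24024 + 119*(-155))*((13 - 4*2) + 76))) = 35953/(((24024 - 18445)*((13 - 8) + 76))) = 35953/((5579*(5 + 76))) = 35953/((5579*81)) = 35953/451899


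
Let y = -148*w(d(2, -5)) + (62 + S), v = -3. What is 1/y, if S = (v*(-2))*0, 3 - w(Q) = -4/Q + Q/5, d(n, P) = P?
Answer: -5/2058 ≈ -0.0024295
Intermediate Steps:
w(Q) = 3 + 4/Q - Q/5 (w(Q) = 3 - (-4/Q + Q/5) = 3 + (4/Q - Q/5) = 3 + 4/Q - Q/5)
S = 0 (S = -3*(-2)*0 = 6*0 = 0)
y = -2058/5 (y = -148*(3 + 4/(-5) - ⅕*(-5)) + (62 + 0) = -148*(3 + 4*(-⅕) + 1) + 62 = -148*(3 - ⅘ + 1) + 62 = -148*16/5 + 62 = -2368/5 + 62 = -2058/5 ≈ -411.60)
1/y = 1/(-2058/5) = -5/2058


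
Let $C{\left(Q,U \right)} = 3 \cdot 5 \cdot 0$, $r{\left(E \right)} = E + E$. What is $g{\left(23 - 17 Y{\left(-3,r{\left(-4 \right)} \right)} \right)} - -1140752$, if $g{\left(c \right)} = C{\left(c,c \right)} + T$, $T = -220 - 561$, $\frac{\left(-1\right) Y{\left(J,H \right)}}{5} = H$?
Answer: $1139971$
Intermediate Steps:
$r{\left(E \right)} = 2 E$
$C{\left(Q,U \right)} = 0$ ($C{\left(Q,U \right)} = 15 \cdot 0 = 0$)
$Y{\left(J,H \right)} = - 5 H$
$T = -781$
$g{\left(c \right)} = -781$ ($g{\left(c \right)} = 0 - 781 = -781$)
$g{\left(23 - 17 Y{\left(-3,r{\left(-4 \right)} \right)} \right)} - -1140752 = -781 - -1140752 = -781 + 1140752 = 1139971$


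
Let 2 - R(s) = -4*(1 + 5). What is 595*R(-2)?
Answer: 15470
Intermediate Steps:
R(s) = 26 (R(s) = 2 - (-4)*(1 + 5) = 2 - (-4)*6 = 2 - 1*(-24) = 2 + 24 = 26)
595*R(-2) = 595*26 = 15470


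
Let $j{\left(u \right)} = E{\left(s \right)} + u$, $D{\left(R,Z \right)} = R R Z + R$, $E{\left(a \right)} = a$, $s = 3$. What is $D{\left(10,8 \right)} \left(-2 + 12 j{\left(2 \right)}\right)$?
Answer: $46980$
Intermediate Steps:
$D{\left(R,Z \right)} = R + Z R^{2}$ ($D{\left(R,Z \right)} = R^{2} Z + R = Z R^{2} + R = R + Z R^{2}$)
$j{\left(u \right)} = 3 + u$
$D{\left(10,8 \right)} \left(-2 + 12 j{\left(2 \right)}\right) = 10 \left(1 + 10 \cdot 8\right) \left(-2 + 12 \left(3 + 2\right)\right) = 10 \left(1 + 80\right) \left(-2 + 12 \cdot 5\right) = 10 \cdot 81 \left(-2 + 60\right) = 810 \cdot 58 = 46980$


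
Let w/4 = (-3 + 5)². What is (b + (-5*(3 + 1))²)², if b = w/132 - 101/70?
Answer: 848143376809/5336100 ≈ 1.5894e+5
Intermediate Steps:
w = 16 (w = 4*(-3 + 5)² = 4*2² = 4*4 = 16)
b = -3053/2310 (b = 16/132 - 101/70 = 16*(1/132) - 101*1/70 = 4/33 - 101/70 = -3053/2310 ≈ -1.3216)
(b + (-5*(3 + 1))²)² = (-3053/2310 + (-5*(3 + 1))²)² = (-3053/2310 + (-5*4)²)² = (-3053/2310 + (-20)²)² = (-3053/2310 + 400)² = (920947/2310)² = 848143376809/5336100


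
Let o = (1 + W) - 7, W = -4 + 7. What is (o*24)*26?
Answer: -1872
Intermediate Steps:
W = 3
o = -3 (o = (1 + 3) - 7 = 4 - 7 = -3)
(o*24)*26 = -3*24*26 = -72*26 = -1872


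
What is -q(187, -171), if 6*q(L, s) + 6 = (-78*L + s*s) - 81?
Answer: -2428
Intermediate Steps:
q(L, s) = -29/2 - 13*L + s²/6 (q(L, s) = -1 + ((-78*L + s*s) - 81)/6 = -1 + ((-78*L + s²) - 81)/6 = -1 + ((s² - 78*L) - 81)/6 = -1 + (-81 + s² - 78*L)/6 = -1 + (-27/2 - 13*L + s²/6) = -29/2 - 13*L + s²/6)
-q(187, -171) = -(-29/2 - 13*187 + (⅙)*(-171)²) = -(-29/2 - 2431 + (⅙)*29241) = -(-29/2 - 2431 + 9747/2) = -1*2428 = -2428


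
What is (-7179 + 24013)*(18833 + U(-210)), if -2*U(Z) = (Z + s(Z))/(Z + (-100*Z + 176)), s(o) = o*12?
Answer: 3323486479931/10483 ≈ 3.1704e+8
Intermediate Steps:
s(o) = 12*o
U(Z) = -13*Z/(2*(176 - 99*Z)) (U(Z) = -(Z + 12*Z)/(2*(Z + (-100*Z + 176))) = -13*Z/(2*(Z + (176 - 100*Z))) = -13*Z/(2*(176 - 99*Z)))
(-7179 + 24013)*(18833 + U(-210)) = (-7179 + 24013)*(18833 + (13/22)*(-210)/(-16 + 9*(-210))) = 16834*(18833 + (13/22)*(-210)/(-16 - 1890)) = 16834*(18833 + (13/22)*(-210)/(-1906)) = 16834*(18833 + (13/22)*(-210)*(-1/1906)) = 16834*(18833 + 1365/20966) = 16834*(394854043/20966) = 3323486479931/10483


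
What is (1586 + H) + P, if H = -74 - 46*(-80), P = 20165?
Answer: 25357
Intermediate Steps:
H = 3606 (H = -74 + 3680 = 3606)
(1586 + H) + P = (1586 + 3606) + 20165 = 5192 + 20165 = 25357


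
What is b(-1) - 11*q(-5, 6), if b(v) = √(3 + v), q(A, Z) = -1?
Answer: 11 + √2 ≈ 12.414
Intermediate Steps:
b(-1) - 11*q(-5, 6) = √(3 - 1) - 11*(-1) = √2 + 11 = 11 + √2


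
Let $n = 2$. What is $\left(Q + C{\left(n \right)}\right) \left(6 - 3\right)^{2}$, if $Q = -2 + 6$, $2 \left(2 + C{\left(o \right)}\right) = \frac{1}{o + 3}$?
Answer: $\frac{189}{10} \approx 18.9$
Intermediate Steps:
$C{\left(o \right)} = -2 + \frac{1}{2 \left(3 + o\right)}$ ($C{\left(o \right)} = -2 + \frac{1}{2 \left(o + 3\right)} = -2 + \frac{1}{2 \left(3 + o\right)}$)
$Q = 4$
$\left(Q + C{\left(n \right)}\right) \left(6 - 3\right)^{2} = \left(4 + \frac{-11 - 8}{2 \left(3 + 2\right)}\right) \left(6 - 3\right)^{2} = \left(4 + \frac{-11 - 8}{2 \cdot 5}\right) 3^{2} = \left(4 + \frac{1}{2} \cdot \frac{1}{5} \left(-19\right)\right) 9 = \left(4 - \frac{19}{10}\right) 9 = \frac{21}{10} \cdot 9 = \frac{189}{10}$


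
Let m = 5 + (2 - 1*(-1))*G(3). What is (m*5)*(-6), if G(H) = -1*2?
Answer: 30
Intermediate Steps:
G(H) = -2
m = -1 (m = 5 + (2 - 1*(-1))*(-2) = 5 + (2 + 1)*(-2) = 5 + 3*(-2) = 5 - 6 = -1)
(m*5)*(-6) = -1*5*(-6) = -5*(-6) = 30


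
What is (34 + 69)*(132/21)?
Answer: 4532/7 ≈ 647.43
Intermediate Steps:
(34 + 69)*(132/21) = 103*(132*(1/21)) = 103*(44/7) = 4532/7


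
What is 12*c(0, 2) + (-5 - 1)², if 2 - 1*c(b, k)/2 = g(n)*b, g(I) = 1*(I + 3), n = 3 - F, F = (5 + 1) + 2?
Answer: 84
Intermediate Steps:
F = 8 (F = 6 + 2 = 8)
n = -5 (n = 3 - 1*8 = 3 - 8 = -5)
g(I) = 3 + I (g(I) = 1*(3 + I) = 3 + I)
c(b, k) = 4 + 4*b (c(b, k) = 4 - 2*(3 - 5)*b = 4 - (-4)*b = 4 + 4*b)
12*c(0, 2) + (-5 - 1)² = 12*(4 + 4*0) + (-5 - 1)² = 12*(4 + 0) + (-6)² = 12*4 + 36 = 48 + 36 = 84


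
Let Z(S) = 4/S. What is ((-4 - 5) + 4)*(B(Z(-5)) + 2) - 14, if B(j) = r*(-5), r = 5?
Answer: 101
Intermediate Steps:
B(j) = -25 (B(j) = 5*(-5) = -25)
((-4 - 5) + 4)*(B(Z(-5)) + 2) - 14 = ((-4 - 5) + 4)*(-25 + 2) - 14 = (-9 + 4)*(-23) - 14 = -5*(-23) - 14 = 115 - 14 = 101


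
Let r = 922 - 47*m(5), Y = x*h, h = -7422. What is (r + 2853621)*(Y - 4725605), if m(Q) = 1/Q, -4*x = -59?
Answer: -69009484457106/5 ≈ -1.3802e+13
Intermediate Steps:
x = 59/4 (x = -¼*(-59) = 59/4 ≈ 14.750)
Y = -218949/2 (Y = (59/4)*(-7422) = -218949/2 ≈ -1.0947e+5)
r = 4563/5 (r = 922 - 47/5 = 4563/5 ≈ 912.60)
(r + 2853621)*(Y - 4725605) = (4563/5 + 2853621)*(-218949/2 - 4725605) = (14272668/5)*(-9670159/2) = -69009484457106/5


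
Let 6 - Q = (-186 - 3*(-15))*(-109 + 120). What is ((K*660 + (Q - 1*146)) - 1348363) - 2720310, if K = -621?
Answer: -4477122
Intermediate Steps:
Q = 1557 (Q = 6 - (-186 - 3*(-15))*(-109 + 120) = 6 - (-186 + 45)*11 = 6 - (-141)*11 = 6 - 1*(-1551) = 6 + 1551 = 1557)
((K*660 + (Q - 1*146)) - 1348363) - 2720310 = ((-621*660 + (1557 - 1*146)) - 1348363) - 2720310 = ((-409860 + (1557 - 146)) - 1348363) - 2720310 = ((-409860 + 1411) - 1348363) - 2720310 = (-408449 - 1348363) - 2720310 = -1756812 - 2720310 = -4477122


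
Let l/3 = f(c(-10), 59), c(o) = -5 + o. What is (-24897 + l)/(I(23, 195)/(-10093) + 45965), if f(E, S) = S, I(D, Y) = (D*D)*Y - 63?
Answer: -249498960/463821653 ≈ -0.53792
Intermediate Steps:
I(D, Y) = -63 + Y*D² (I(D, Y) = D²*Y - 63 = Y*D² - 63 = -63 + Y*D²)
l = 177 (l = 3*59 = 177)
(-24897 + l)/(I(23, 195)/(-10093) + 45965) = (-24897 + 177)/((-63 + 195*23²)/(-10093) + 45965) = -24720/((-63 + 195*529)*(-1/10093) + 45965) = -24720/((-63 + 103155)*(-1/10093) + 45965) = -24720/(103092*(-1/10093) + 45965) = -24720/(-103092/10093 + 45965) = -24720/463821653/10093 = -24720*10093/463821653 = -249498960/463821653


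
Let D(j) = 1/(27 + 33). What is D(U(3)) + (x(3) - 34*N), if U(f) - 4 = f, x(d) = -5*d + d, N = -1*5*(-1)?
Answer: -10919/60 ≈ -181.98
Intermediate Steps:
N = 5 (N = -5*(-1) = 5)
x(d) = -4*d
U(f) = 4 + f
D(j) = 1/60
D(U(3)) + (x(3) - 34*N) = 1/60 + (-4*3 - 34*5) = 1/60 + (-12 - 170) = 1/60 - 182 = -10919/60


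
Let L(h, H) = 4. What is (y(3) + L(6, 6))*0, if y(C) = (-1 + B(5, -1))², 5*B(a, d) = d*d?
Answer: 0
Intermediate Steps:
B(a, d) = d²/5 (B(a, d) = (d*d)/5 = d²/5)
y(C) = 16/25 (y(C) = (-1 + (⅕)*(-1)²)² = (-1 + (⅕)*1)² = (-1 + ⅕)² = (-⅘)² = 16/25)
(y(3) + L(6, 6))*0 = (16/25 + 4)*0 = (116/25)*0 = 0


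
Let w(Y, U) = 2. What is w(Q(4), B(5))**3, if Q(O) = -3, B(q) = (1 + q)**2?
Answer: 8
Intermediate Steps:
w(Q(4), B(5))**3 = 2**3 = 8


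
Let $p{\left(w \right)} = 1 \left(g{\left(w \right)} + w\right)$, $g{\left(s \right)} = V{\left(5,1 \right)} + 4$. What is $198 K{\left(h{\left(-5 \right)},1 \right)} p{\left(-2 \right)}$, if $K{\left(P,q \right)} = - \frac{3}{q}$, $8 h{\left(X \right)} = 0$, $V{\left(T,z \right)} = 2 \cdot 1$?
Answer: $-2376$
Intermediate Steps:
$V{\left(T,z \right)} = 2$
$g{\left(s \right)} = 6$ ($g{\left(s \right)} = 2 + 4 = 6$)
$h{\left(X \right)} = 0$ ($h{\left(X \right)} = \frac{1}{8} \cdot 0 = 0$)
$p{\left(w \right)} = 6 + w$ ($p{\left(w \right)} = 1 \left(6 + w\right) = 6 + w$)
$198 K{\left(h{\left(-5 \right)},1 \right)} p{\left(-2 \right)} = 198 - \frac{3}{1} \left(6 - 2\right) = 198 \left(-3\right) 1 \cdot 4 = 198 \left(\left(-3\right) 4\right) = 198 \left(-12\right) = -2376$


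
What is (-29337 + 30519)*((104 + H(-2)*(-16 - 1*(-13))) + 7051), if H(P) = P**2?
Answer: 8443026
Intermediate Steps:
(-29337 + 30519)*((104 + H(-2)*(-16 - 1*(-13))) + 7051) = (-29337 + 30519)*((104 + (-2)**2*(-16 - 1*(-13))) + 7051) = 1182*((104 + 4*(-16 + 13)) + 7051) = 1182*((104 + 4*(-3)) + 7051) = 1182*((104 - 12) + 7051) = 1182*(92 + 7051) = 1182*7143 = 8443026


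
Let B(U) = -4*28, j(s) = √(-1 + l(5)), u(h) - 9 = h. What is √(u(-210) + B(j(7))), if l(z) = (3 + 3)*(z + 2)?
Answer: I*√313 ≈ 17.692*I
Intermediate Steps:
l(z) = 12 + 6*z (l(z) = 6*(2 + z) = 12 + 6*z)
u(h) = 9 + h
j(s) = √41 (j(s) = √(-1 + (12 + 6*5)) = √(-1 + (12 + 30)) = √(-1 + 42) = √41)
B(U) = -112
√(u(-210) + B(j(7))) = √((9 - 210) - 112) = √(-201 - 112) = √(-313) = I*√313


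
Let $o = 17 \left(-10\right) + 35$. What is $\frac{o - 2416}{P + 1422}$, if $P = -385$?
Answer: $- \frac{2551}{1037} \approx -2.46$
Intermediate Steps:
$o = -135$ ($o = -170 + 35 = -135$)
$\frac{o - 2416}{P + 1422} = \frac{-135 - 2416}{-385 + 1422} = - \frac{2551}{1037}$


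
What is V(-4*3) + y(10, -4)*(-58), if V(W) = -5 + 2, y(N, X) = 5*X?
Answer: 1157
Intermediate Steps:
V(W) = -3
V(-4*3) + y(10, -4)*(-58) = -3 + (5*(-4))*(-58) = -3 - 20*(-58) = -3 + 1160 = 1157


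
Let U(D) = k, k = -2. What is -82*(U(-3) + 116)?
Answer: -9348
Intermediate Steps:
U(D) = -2
-82*(U(-3) + 116) = -82*(-2 + 116) = -82*114 = -9348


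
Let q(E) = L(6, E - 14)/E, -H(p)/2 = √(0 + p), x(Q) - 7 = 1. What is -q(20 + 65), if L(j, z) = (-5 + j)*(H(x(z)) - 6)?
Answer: 6/85 + 4*√2/85 ≈ 0.13714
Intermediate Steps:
x(Q) = 8 (x(Q) = 7 + 1 = 8)
H(p) = -2*√p (H(p) = -2*√(0 + p) = -2*√p)
L(j, z) = (-6 - 4*√2)*(-5 + j) (L(j, z) = (-5 + j)*(-4*√2 - 6) = (-5 + j)*(-6 - 4*√2) = (-6 - 4*√2)*(-5 + j))
q(E) = (-6 - 4*√2)/E (q(E) = (30 - 6*6 + 20*√2 - 4*6*√2)/E = (30 - 36 + 20*√2 - 24*√2)/E = (-6 - 4*√2)/E)
-q(20 + 65) = -2*(-3 - 2*√2)/(20 + 65) = -2*(-3 - 2*√2)/85 = -(-6/85 - 4*√2/85) = 6/85 + 4*√2/85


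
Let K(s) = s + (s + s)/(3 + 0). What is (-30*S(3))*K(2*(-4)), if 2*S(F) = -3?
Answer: -600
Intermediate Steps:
S(F) = -3/2 (S(F) = (1/2)*(-3) = -3/2)
K(s) = 5*s/3 (K(s) = s + (2*s)/3 = s + (2*s)*(1/3) = s + 2*s/3 = 5*s/3)
(-30*S(3))*K(2*(-4)) = (-30*(-3/2))*(5*(2*(-4))/3) = 45*((5/3)*(-8)) = 45*(-40/3) = -600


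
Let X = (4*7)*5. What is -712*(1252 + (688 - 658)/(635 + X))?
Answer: -138174992/155 ≈ -8.9145e+5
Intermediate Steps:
X = 140 (X = 28*5 = 140)
-712*(1252 + (688 - 658)/(635 + X)) = -712*(1252 + (688 - 658)/(635 + 140)) = -712*(1252 + 30/775) = -712*(1252 + 30*(1/775)) = -712*(1252 + 6/155) = -712*194066/155 = -138174992/155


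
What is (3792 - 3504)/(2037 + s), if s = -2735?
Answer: -144/349 ≈ -0.41261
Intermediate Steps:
(3792 - 3504)/(2037 + s) = (3792 - 3504)/(2037 - 2735) = 288/(-698) = 288*(-1/698) = -144/349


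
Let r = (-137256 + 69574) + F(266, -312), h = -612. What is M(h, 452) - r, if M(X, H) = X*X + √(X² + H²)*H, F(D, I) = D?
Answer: 441960 + 1808*√36178 ≈ 7.8585e+5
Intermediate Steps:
M(X, H) = X² + H*√(H² + X²) (M(X, H) = X² + √(H² + X²)*H = X² + H*√(H² + X²))
r = -67416 (r = (-137256 + 69574) + 266 = -67682 + 266 = -67416)
M(h, 452) - r = ((-612)² + 452*√(452² + (-612)²)) - 1*(-67416) = (374544 + 452*√(204304 + 374544)) + 67416 = (374544 + 452*√578848) + 67416 = (374544 + 452*(4*√36178)) + 67416 = (374544 + 1808*√36178) + 67416 = 441960 + 1808*√36178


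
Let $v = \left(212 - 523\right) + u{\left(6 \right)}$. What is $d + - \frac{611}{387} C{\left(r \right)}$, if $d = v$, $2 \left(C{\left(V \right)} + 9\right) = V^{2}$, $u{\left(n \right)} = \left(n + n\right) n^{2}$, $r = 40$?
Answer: $- \frac{436474}{387} \approx -1127.8$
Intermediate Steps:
$u{\left(n \right)} = 2 n^{3}$ ($u{\left(n \right)} = 2 n n^{2} = 2 n^{3}$)
$C{\left(V \right)} = -9 + \frac{V^{2}}{2}$
$v = 121$ ($v = \left(212 - 523\right) + 2 \cdot 6^{3} = -311 + 2 \cdot 216 = -311 + 432 = 121$)
$d = 121$
$d + - \frac{611}{387} C{\left(r \right)} = 121 + - \frac{611}{387} \left(-9 + \frac{40^{2}}{2}\right) = 121 + \left(-611\right) \frac{1}{387} \left(-9 + \frac{1}{2} \cdot 1600\right) = 121 - \frac{611 \left(-9 + 800\right)}{387} = 121 - \frac{483301}{387} = - \frac{436474}{387}$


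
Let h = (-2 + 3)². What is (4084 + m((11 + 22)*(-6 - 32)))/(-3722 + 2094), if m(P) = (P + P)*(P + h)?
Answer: -786652/407 ≈ -1932.8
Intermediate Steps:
h = 1 (h = 1² = 1)
m(P) = 2*P*(1 + P) (m(P) = (P + P)*(P + 1) = (2*P)*(1 + P) = 2*P*(1 + P))
(4084 + m((11 + 22)*(-6 - 32)))/(-3722 + 2094) = (4084 + 2*((11 + 22)*(-6 - 32))*(1 + (11 + 22)*(-6 - 32)))/(-3722 + 2094) = (4084 + 2*(33*(-38))*(1 + 33*(-38)))/(-1628) = (4084 + 2*(-1254)*(1 - 1254))*(-1/1628) = (4084 + 2*(-1254)*(-1253))*(-1/1628) = (4084 + 3142524)*(-1/1628) = 3146608*(-1/1628) = -786652/407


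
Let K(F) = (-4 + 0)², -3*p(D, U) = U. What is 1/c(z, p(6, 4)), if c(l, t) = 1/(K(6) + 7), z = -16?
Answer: 23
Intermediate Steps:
p(D, U) = -U/3
K(F) = 16 (K(F) = (-4)² = 16)
c(l, t) = 1/23 (c(l, t) = 1/(16 + 7) = 1/23)
1/c(z, p(6, 4)) = 1/(1/23) = 23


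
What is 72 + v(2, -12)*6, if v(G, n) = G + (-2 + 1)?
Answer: 78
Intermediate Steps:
v(G, n) = -1 + G (v(G, n) = G - 1 = -1 + G)
72 + v(2, -12)*6 = 72 + (-1 + 2)*6 = 72 + 1*6 = 72 + 6 = 78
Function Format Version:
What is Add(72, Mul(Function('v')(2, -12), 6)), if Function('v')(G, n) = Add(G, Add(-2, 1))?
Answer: 78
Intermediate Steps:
Function('v')(G, n) = Add(-1, G) (Function('v')(G, n) = Add(G, -1) = Add(-1, G))
Add(72, Mul(Function('v')(2, -12), 6)) = Add(72, Mul(Add(-1, 2), 6)) = Add(72, Mul(1, 6)) = Add(72, 6) = 78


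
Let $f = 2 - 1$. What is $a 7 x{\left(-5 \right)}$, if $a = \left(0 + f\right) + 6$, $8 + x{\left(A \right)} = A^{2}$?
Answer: $833$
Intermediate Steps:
$x{\left(A \right)} = -8 + A^{2}$
$f = 1$
$a = 7$ ($a = \left(0 + 1\right) + 6 = 1 + 6 = 7$)
$a 7 x{\left(-5 \right)} = 7 \cdot 7 \left(-8 + \left(-5\right)^{2}\right) = 49 \left(-8 + 25\right) = 49 \cdot 17 = 833$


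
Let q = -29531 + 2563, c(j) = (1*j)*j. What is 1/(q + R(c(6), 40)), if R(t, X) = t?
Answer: -1/26932 ≈ -3.7131e-5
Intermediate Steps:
c(j) = j² (c(j) = j*j = j²)
q = -26968
1/(q + R(c(6), 40)) = 1/(-26968 + 6²) = 1/(-26968 + 36) = 1/(-26932) = -1/26932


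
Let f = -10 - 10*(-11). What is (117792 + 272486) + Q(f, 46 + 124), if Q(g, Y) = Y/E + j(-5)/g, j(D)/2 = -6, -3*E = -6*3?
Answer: 29272966/75 ≈ 3.9031e+5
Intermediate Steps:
E = 6 (E = -(-2)*3 = -1/3*(-18) = 6)
f = 100 (f = -10 + 110 = 100)
j(D) = -12 (j(D) = 2*(-6) = -12)
Q(g, Y) = -12/g + Y/6 (Q(g, Y) = Y/6 - 12/g = -12/g + Y/6)
(117792 + 272486) + Q(f, 46 + 124) = (117792 + 272486) + (-12/100 + (46 + 124)/6) = 390278 + (-12*1/100 + (1/6)*170) = 390278 + (-3/25 + 85/3) = 390278 + 2116/75 = 29272966/75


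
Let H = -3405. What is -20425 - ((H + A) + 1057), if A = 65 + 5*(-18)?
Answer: -18052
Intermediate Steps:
A = -25 (A = 65 - 90 = -25)
-20425 - ((H + A) + 1057) = -20425 - ((-3405 - 25) + 1057) = -20425 - (-3430 + 1057) = -20425 - 1*(-2373) = -20425 + 2373 = -18052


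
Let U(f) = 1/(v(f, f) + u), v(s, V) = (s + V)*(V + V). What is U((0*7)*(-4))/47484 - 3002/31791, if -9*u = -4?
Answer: -63322417/670917264 ≈ -0.094382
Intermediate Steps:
u = 4/9 (u = -⅑*(-4) = 4/9 ≈ 0.44444)
v(s, V) = 2*V*(V + s) (v(s, V) = (V + s)*(2*V) = 2*V*(V + s))
U(f) = 1/(4/9 + 4*f²) (U(f) = 1/(2*f*(f + f) + 4/9) = 1/(2*f*(2*f) + 4/9) = 1/(4*f² + 4/9) = 1/(4/9 + 4*f²))
U((0*7)*(-4))/47484 - 3002/31791 = (9/(4*(1 + 9*((0*7)*(-4))²)))/47484 - 3002/31791 = (9/(4*(1 + 9*(0*(-4))²)))*(1/47484) - 3002*1/31791 = (9/(4*(1 + 9*0²)))*(1/47484) - 3002/31791 = (9/(4*(1 + 9*0)))*(1/47484) - 3002/31791 = (9/(4*(1 + 0)))*(1/47484) - 3002/31791 = ((9/4)/1)*(1/47484) - 3002/31791 = ((9/4)*1)*(1/47484) - 3002/31791 = (9/4)*(1/47484) - 3002/31791 = 1/21104 - 3002/31791 = -63322417/670917264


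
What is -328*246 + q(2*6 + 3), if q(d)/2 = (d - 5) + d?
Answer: -80638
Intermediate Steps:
q(d) = -10 + 4*d (q(d) = 2*((d - 5) + d) = 2*((-5 + d) + d) = 2*(-5 + 2*d) = -10 + 4*d)
-328*246 + q(2*6 + 3) = -328*246 + (-10 + 4*(2*6 + 3)) = -80688 + (-10 + 4*(12 + 3)) = -80688 + (-10 + 4*15) = -80688 + (-10 + 60) = -80688 + 50 = -80638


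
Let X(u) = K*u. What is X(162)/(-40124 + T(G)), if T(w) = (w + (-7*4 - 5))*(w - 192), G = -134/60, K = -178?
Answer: 25952400/29952461 ≈ 0.86645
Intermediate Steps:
X(u) = -178*u
G = -67/30 (G = -134/60 = -1*67/30 = -67/30 ≈ -2.2333)
T(w) = (-192 + w)*(-33 + w) (T(w) = (w + (-28 - 5))*(-192 + w) = (w - 33)*(-192 + w) = (-33 + w)*(-192 + w) = (-192 + w)*(-33 + w))
X(162)/(-40124 + T(G)) = (-178*162)/(-40124 + (6336 + (-67/30)**2 - 225*(-67/30))) = -28836/(-40124 + (6336 + 4489/900 + 1005/2)) = -28836/(-40124 + 6159139/900) = -28836/(-29952461/900) = -28836*(-900/29952461) = 25952400/29952461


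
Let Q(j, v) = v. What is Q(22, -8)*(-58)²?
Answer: -26912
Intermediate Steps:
Q(22, -8)*(-58)² = -8*(-58)² = -8*3364 = -26912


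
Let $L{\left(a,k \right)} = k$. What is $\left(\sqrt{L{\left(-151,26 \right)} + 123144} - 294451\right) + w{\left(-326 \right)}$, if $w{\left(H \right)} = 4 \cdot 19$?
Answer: $-294375 + \sqrt{123170} \approx -2.9402 \cdot 10^{5}$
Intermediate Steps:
$w{\left(H \right)} = 76$
$\left(\sqrt{L{\left(-151,26 \right)} + 123144} - 294451\right) + w{\left(-326 \right)} = \left(\sqrt{26 + 123144} - 294451\right) + 76 = \left(\sqrt{123170} - 294451\right) + 76 = \left(-294451 + \sqrt{123170}\right) + 76 = -294375 + \sqrt{123170}$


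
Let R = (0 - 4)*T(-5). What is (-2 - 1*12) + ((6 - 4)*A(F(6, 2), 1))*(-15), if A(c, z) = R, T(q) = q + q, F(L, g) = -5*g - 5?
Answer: -1214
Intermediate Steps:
F(L, g) = -5 - 5*g
T(q) = 2*q
R = 40 (R = (0 - 4)*(2*(-5)) = -4*(-10) = 40)
A(c, z) = 40
(-2 - 1*12) + ((6 - 4)*A(F(6, 2), 1))*(-15) = (-2 - 1*12) + ((6 - 4)*40)*(-15) = (-2 - 12) + (2*40)*(-15) = -14 + 80*(-15) = -14 - 1200 = -1214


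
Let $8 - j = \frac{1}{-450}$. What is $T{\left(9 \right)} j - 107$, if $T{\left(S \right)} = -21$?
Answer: $- \frac{41257}{150} \approx -275.05$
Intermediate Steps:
$j = \frac{3601}{450}$ ($j = 8 - \frac{1}{-450} = 8 - - \frac{1}{450} = 8 + \frac{1}{450} = \frac{3601}{450} \approx 8.0022$)
$T{\left(9 \right)} j - 107 = \left(-21\right) \frac{3601}{450} - 107 = - \frac{25207}{150} - 107 = - \frac{41257}{150}$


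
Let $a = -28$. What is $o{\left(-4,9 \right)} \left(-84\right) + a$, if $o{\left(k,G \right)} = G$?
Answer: $-784$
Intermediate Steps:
$o{\left(-4,9 \right)} \left(-84\right) + a = 9 \left(-84\right) - 28 = -756 - 28 = -784$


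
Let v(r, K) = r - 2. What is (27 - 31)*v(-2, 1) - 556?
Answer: -540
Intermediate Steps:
v(r, K) = -2 + r
(27 - 31)*v(-2, 1) - 556 = (27 - 31)*(-2 - 2) - 556 = -4*(-4) - 556 = 16 - 556 = -540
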